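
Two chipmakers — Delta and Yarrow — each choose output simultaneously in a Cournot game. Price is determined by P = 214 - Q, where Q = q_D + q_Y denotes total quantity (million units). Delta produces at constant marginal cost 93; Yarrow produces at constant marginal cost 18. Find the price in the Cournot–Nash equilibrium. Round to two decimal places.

108.33

Delta's profit: π_D = (214 - Q)q_D - (93q_D). Setting ∂π_D/∂q_D = 0: 121 - 2q_D - (q_Y) = 0.
Yarrow's profit: π_Y = (214 - Q)q_Y - (18q_Y). Setting ∂π_Y/∂q_Y = 0: 196 - 2q_Y - (q_D) = 0.
So q_D = (121 - q_Y)/2 and q_Y = (196 - q_D)/2.
Solving the pair: q_D = 46/3, q_Y = 271/3.
Total output Q = 317/3, so price P = 214 - 317/3 = 325/3.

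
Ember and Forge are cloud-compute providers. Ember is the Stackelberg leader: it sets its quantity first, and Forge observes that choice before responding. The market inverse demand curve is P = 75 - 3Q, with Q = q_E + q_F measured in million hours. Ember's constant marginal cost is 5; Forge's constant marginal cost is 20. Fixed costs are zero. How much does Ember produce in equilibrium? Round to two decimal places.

Solve by backward induction. Given q_E, the follower Forge maximises π_F = (75 - 3q_E - 3q_F)q_F - 20q_F.
∂π_F/∂q_F = 55 - 3q_E - 6q_F = 0 gives the reaction function q_F = (55 - 3q_E)/6.
Ember substitutes q_F(q_E) into its own profit: π_E = q_E(75 - 3q_E - (55 - 3q_E)/2) - 5q_E = (95/2 - (3/2)q_E)q_E - 5q_E.
The leader's first-order condition 85/2 - 3q_E = 0 yields q_E = 85/6.
Then q_F = (55 - 3·(85/6))/6 = 25/12.

14.17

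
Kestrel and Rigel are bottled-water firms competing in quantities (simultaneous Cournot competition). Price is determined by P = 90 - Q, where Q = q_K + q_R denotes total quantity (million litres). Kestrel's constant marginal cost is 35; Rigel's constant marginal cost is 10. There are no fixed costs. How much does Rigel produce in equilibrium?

35

Kestrel's profit: π_K = (90 - Q)q_K - (35q_K). Setting ∂π_K/∂q_K = 0: 55 - 2q_K - (q_R) = 0.
Rigel's first-order condition: 80 - 2q_R - (q_K) = 0.
Rearranging gives the reaction functions q_K = (55 - q_R)/2 and q_R = (80 - q_K)/2.
Solving the pair: q_K = 10, q_R = 35.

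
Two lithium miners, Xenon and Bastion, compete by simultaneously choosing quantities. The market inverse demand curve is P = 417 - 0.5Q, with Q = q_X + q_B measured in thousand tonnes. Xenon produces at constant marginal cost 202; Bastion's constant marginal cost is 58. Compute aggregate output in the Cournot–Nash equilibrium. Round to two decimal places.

Xenon's profit: π_X = (417 - 0.5Q)q_X - (202q_X). Setting ∂π_X/∂q_X = 0: 215 - q_X - (1/2)(q_B) = 0.
Bastion's profit: π_B = (417 - 0.5Q)q_B - (58q_B). Setting ∂π_B/∂q_B = 0: 359 - q_B - (1/2)(q_X) = 0.
Best responses: q_X = (215 - (1/2)q_B), q_B = (359 - (1/2)q_X).
Substituting one into the other gives q_X = 142/3 and q_B = 1006/3.
Total output Q = 142/3 + 1006/3 = 1148/3.

382.67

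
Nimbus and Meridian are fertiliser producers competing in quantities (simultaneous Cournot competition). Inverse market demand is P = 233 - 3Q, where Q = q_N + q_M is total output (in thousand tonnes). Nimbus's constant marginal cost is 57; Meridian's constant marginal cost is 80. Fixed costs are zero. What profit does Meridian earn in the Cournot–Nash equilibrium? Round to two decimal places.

Nimbus's profit: π_N = (233 - 3Q)q_N - (57q_N). Setting ∂π_N/∂q_N = 0: 176 - 6q_N - 3(q_M) = 0.
Meridian's profit: π_M = (233 - 3Q)q_M - (80q_M). Setting ∂π_M/∂q_M = 0: 153 - 6q_M - 3(q_N) = 0.
Best responses: q_N = (176 - 3q_M)/6, q_M = (153 - 3q_N)/6.
Substituting one into the other gives q_N = 199/9 and q_M = 130/9.
Price P = 233 - 3·(329/9) = 370/3.
Meridian's profit: (370/3 - 80)·(130/9) = 625.9259.

625.93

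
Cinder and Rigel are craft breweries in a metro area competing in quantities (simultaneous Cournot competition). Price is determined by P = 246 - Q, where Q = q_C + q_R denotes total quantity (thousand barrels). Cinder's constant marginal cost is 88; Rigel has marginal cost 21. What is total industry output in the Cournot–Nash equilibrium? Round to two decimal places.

Cinder's profit: π_C = (246 - Q)q_C - (88q_C). Setting ∂π_C/∂q_C = 0: 158 - 2q_C - (q_R) = 0.
Rigel's first-order condition: 225 - 2q_R - (q_C) = 0.
Rearranging gives the reaction functions q_C = (158 - q_R)/2 and q_R = (225 - q_C)/2.
Substituting one into the other gives q_C = 91/3 and q_R = 292/3.
Total output Q = 91/3 + 292/3 = 383/3.

127.67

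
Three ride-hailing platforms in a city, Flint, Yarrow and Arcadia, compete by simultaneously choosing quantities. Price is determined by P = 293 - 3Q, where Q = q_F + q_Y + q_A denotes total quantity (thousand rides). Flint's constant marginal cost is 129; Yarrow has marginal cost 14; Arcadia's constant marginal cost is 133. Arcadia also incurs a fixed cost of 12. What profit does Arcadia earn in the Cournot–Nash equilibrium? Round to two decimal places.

Flint's profit: π_F = (293 - 3Q)q_F - (129q_F). Setting ∂π_F/∂q_F = 0: 164 - 6q_F - 3(q_Y + q_A) = 0.
Yarrow's profit: π_Y = (293 - 3Q)q_Y - (14q_Y). Setting ∂π_Y/∂q_Y = 0: 279 - 6q_Y - 3(q_F + q_A) = 0.
Arcadia's first-order condition: 160 - 6q_A - 3(q_F + q_Y) = 0.
Summing all 3 equations gives 603 − 12Q = 0, hence Q = 201/4.
Back-substituting: q_F = (164 − 603/4)/3 = 53/12, q_Y = (279 − 603/4)/3 = 171/4, q_A = (160 − 603/4)/3 = 37/12.
Price P = 293 - 3·(201/4) = 569/4.
Arcadia's profit: (569/4 - 133)·(37/12) - 12 = 793/48.

16.52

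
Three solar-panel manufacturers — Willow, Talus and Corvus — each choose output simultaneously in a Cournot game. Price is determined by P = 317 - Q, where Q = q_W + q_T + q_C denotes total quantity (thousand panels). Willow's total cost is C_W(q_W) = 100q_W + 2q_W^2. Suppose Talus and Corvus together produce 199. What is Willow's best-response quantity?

With rivals' combined output fixed at 199, Willow's profit is π_W = (317 - 199 - q_W)q_W - (100q_W + 2q_W²) = (118 - q_W)q_W - (100q_W + 2q_W²).
∂π_W/∂q_W = 18 - 6q_W = 0, so q_W = 3.

3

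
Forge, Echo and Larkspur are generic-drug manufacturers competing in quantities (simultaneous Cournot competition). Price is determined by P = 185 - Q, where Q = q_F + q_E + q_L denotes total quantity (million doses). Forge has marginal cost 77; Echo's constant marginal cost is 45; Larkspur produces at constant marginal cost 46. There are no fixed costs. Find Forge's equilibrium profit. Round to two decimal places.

Forge's profit: π_F = (185 - Q)q_F - (77q_F). Setting ∂π_F/∂q_F = 0: 108 - 2q_F - (q_E + q_L) = 0.
Echo's profit: π_E = (185 - Q)q_E - (45q_E). Setting ∂π_E/∂q_E = 0: 140 - 2q_E - (q_F + q_L) = 0.
Larkspur's profit: π_L = (185 - Q)q_L - (46q_L). Setting ∂π_L/∂q_L = 0: 139 - 2q_L - (q_F + q_E) = 0.
Adding the 3 first-order conditions: 387 − 4Q = 0, so Q = 387/4.
Back-substituting: q_F = (108 − 387/4) = 45/4, q_E = (140 − 387/4) = 173/4, q_L = (139 − 387/4) = 169/4.
Price P = 185 - 387/4 = 353/4.
Forge's profit: (353/4 - 77)·(45/4) = 126.5625.

126.56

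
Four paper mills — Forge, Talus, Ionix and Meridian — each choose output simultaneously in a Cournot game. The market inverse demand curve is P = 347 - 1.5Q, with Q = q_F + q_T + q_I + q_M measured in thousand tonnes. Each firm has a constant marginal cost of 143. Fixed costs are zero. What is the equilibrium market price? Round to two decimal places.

Each firm earns π_i = (347 - 1.5Q)q_i - 143q_i.
First-order condition (treating rivals' output as given): 204 - 3q_i - (3/2)·Σ_{j≠i} q_j = 0.
By symmetry each firm produces the same amount; substituting Σ_{j≠i} q_j = 3q_i yields q_i = 204/(15/2) = 136/5.
Total output Q = 544/5, so price P = 347 - (3/2)·(544/5) = 919/5.

183.80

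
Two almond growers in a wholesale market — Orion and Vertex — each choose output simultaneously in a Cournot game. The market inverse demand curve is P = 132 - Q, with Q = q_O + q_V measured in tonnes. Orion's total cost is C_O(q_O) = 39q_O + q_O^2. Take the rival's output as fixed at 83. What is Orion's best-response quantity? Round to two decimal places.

2.50

With the rival's output fixed at 83, Orion's profit is π_O = (132 - 83 - q_O)q_O - (39q_O + q_O²) = (49 - q_O)q_O - (39q_O + q_O²).
∂π_O/∂q_O = 10 - 4q_O = 0, so q_O = 5/2.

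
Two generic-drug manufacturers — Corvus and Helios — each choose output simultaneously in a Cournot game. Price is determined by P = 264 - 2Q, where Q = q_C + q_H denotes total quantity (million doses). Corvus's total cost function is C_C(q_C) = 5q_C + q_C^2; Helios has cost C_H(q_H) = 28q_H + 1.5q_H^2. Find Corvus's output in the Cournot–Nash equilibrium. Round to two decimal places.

35.29

Corvus's profit: π_C = (264 - 2Q)q_C - (5q_C + q_C²). Setting ∂π_C/∂q_C = 0: 259 - 6q_C - 2(q_H) = 0.
Helios's profit: π_H = (264 - 2Q)q_H - (28q_H + (3/2)q_H²). Setting ∂π_H/∂q_H = 0: 236 - 7q_H - 2(q_C) = 0.
Rearranging gives the reaction functions q_C = (259 - 2q_H)/6 and q_H = (236 - 2q_C)/7.
Substituting one into the other gives q_C = 1341/38 and q_H = 449/19.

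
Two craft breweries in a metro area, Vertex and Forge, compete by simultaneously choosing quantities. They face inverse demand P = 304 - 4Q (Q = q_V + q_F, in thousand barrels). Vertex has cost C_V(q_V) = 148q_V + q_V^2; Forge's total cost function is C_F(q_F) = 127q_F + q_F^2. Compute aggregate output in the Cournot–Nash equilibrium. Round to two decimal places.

Vertex's profit: π_V = (304 - 4Q)q_V - (148q_V + q_V²). Setting ∂π_V/∂q_V = 0: 156 - 10q_V - 4(q_F) = 0.
Forge's first-order condition: 177 - 10q_F - 4(q_V) = 0.
Rearranging gives the reaction functions q_V = (156 - 4q_F)/10 and q_F = (177 - 4q_V)/10.
Solving the pair: q_V = 71/7, q_F = 191/14.
Total output Q = 71/7 + 191/14 = 333/14.

23.79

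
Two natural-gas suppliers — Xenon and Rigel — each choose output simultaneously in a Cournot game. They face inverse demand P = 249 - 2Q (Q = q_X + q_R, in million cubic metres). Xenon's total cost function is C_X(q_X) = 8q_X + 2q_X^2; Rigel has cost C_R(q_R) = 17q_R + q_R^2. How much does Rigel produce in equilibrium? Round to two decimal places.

31.23

Xenon's profit: π_X = (249 - 2Q)q_X - (8q_X + 2q_X²). Setting ∂π_X/∂q_X = 0: 241 - 8q_X - 2(q_R) = 0.
Rigel's first-order condition: 232 - 6q_R - 2(q_X) = 0.
Best responses: q_X = (241 - 2q_R)/8, q_R = (232 - 2q_X)/6.
Substituting one into the other gives q_X = 491/22 and q_R = 687/22.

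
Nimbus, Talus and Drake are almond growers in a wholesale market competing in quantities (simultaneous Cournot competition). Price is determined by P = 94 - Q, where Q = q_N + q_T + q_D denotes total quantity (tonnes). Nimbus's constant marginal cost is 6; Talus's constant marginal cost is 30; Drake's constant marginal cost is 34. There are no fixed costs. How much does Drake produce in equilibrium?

Nimbus's profit: π_N = (94 - Q)q_N - (6q_N). Setting ∂π_N/∂q_N = 0: 88 - 2q_N - (q_T + q_D) = 0.
Talus's first-order condition: 64 - 2q_T - (q_N + q_D) = 0.
Drake's first-order condition: 60 - 2q_D - (q_N + q_T) = 0.
Summing all 3 equations gives 212 − 4Q = 0, hence Q = 53.
Back-substituting: q_N = (88 − 53) = 35, q_T = (64 − 53) = 11, q_D = (60 − 53) = 7.

7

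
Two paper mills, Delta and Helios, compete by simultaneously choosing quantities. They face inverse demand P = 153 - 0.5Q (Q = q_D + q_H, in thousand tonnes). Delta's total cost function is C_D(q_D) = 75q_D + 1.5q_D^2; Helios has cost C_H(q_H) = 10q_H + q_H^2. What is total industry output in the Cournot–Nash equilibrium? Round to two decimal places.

59.19

Delta's profit: π_D = (153 - 0.5Q)q_D - (75q_D + (3/2)q_D²). Setting ∂π_D/∂q_D = 0: 78 - 4q_D - (1/2)(q_H) = 0.
Helios's first-order condition: 143 - 3q_H - (1/2)(q_D) = 0.
Best responses: q_D = (78 - (1/2)q_H)/4, q_H = (143 - (1/2)q_D)/3.
Solving the pair: q_D = 650/47, q_H = 45.3617.
Total output Q = 650/47 + 45.3617 = 59.1915.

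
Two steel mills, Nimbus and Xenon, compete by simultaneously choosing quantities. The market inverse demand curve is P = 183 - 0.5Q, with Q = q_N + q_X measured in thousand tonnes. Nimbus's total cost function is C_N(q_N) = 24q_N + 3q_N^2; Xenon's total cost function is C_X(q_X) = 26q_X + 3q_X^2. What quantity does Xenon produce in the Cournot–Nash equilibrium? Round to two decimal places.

20.91

Nimbus's profit: π_N = (183 - 0.5Q)q_N - (24q_N + 3q_N²). Setting ∂π_N/∂q_N = 0: 159 - 7q_N - (1/2)(q_X) = 0.
Xenon's profit: π_X = (183 - 0.5Q)q_X - (26q_X + 3q_X²). Setting ∂π_X/∂q_X = 0: 157 - 7q_X - (1/2)(q_N) = 0.
Rearranging gives the reaction functions q_N = (159 - (1/2)q_X)/7 and q_X = (157 - (1/2)q_N)/7.
Solving the pair: q_N = 21.2205, q_X = 20.9128.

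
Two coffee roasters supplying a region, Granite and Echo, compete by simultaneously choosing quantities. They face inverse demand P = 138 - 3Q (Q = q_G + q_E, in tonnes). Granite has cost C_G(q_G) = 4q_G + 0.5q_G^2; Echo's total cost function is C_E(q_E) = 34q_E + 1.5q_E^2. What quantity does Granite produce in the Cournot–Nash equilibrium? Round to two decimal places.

Granite's profit: π_G = (138 - 3Q)q_G - (4q_G + (1/2)q_G²). Setting ∂π_G/∂q_G = 0: 134 - 7q_G - 3(q_E) = 0.
Echo's profit: π_E = (138 - 3Q)q_E - (34q_E + (3/2)q_E²). Setting ∂π_E/∂q_E = 0: 104 - 9q_E - 3(q_G) = 0.
Rearranging gives the reaction functions q_G = (134 - 3q_E)/7 and q_E = (104 - 3q_G)/9.
Solving the pair: q_G = 149/9, q_E = 163/27.

16.56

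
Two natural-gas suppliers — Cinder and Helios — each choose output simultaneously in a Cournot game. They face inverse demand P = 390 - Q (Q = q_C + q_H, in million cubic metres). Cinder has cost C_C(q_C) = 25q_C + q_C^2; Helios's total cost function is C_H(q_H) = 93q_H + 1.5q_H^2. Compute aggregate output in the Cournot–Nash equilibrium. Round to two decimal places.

123.74

Cinder's profit: π_C = (390 - Q)q_C - (25q_C + q_C²). Setting ∂π_C/∂q_C = 0: 365 - 4q_C - (q_H) = 0.
Helios's profit: π_H = (390 - Q)q_H - (93q_H + (3/2)q_H²). Setting ∂π_H/∂q_H = 0: 297 - 5q_H - (q_C) = 0.
So q_C = (365 - q_H)/4 and q_H = (297 - q_C)/5.
Substituting one into the other gives q_C = 1528/19 and q_H = 823/19.
Total output Q = 1528/19 + 823/19 = 123.7368.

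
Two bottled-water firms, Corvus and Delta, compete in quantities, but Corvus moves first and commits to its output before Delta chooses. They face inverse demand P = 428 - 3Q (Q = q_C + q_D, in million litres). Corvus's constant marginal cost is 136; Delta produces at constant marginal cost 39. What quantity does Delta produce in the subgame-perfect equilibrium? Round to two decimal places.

The follower Delta best-responds to any q_C: π_D = (428 - 3Q)q_D - 39q_D.
Follower FOC: 389 - 3q_C - 6q_D = 0, so q_D(q_C) = (389 - 3q_C)/6.
The leader anticipates this reaction. Substituting into P = 428 - 3Q gives P = 467/2 - (3/2)q_C, so π_C = (467/2 - (3/2)q_C)q_C - 136q_C.
Leader FOC: 195/2 - 3q_C = 0, so q_C = 65/2.
Then q_D = (389 - 3·(65/2))/6 = 583/12.

48.58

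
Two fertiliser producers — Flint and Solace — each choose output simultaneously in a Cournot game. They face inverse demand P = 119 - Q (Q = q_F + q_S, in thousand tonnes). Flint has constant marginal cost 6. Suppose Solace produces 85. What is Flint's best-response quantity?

With the rival's output fixed at 85, Flint's profit is π_F = (119 - 85 - q_F)q_F - (6q_F) = (34 - q_F)q_F - (6q_F).
∂π_F/∂q_F = 28 - 2q_F = 0, so q_F = 14.

14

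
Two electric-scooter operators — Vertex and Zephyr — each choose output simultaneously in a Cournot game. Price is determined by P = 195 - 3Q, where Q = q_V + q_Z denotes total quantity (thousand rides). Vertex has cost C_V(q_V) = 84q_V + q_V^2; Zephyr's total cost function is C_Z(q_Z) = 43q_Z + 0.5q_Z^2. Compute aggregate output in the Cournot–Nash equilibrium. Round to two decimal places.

25.62

Vertex's profit: π_V = (195 - 3Q)q_V - (84q_V + q_V²). Setting ∂π_V/∂q_V = 0: 111 - 8q_V - 3(q_Z) = 0.
Zephyr's profit: π_Z = (195 - 3Q)q_Z - (43q_Z + (1/2)q_Z²). Setting ∂π_Z/∂q_Z = 0: 152 - 7q_Z - 3(q_V) = 0.
So q_V = (111 - 3q_Z)/8 and q_Z = (152 - 3q_V)/7.
Substituting one into the other gives q_V = 321/47 and q_Z = 883/47.
Total output Q = 321/47 + 883/47 = 1204/47.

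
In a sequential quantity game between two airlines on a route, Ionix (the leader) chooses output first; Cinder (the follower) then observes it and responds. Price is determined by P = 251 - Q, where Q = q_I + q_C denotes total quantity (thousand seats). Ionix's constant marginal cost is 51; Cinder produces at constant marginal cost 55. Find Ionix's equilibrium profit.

The follower Cinder best-responds to any q_I: π_C = (251 - Q)q_C - 55q_C.
∂π_C/∂q_C = 196 - q_I - 2q_C = 0 gives the reaction function q_C = (196 - q_I)/2.
Ionix substitutes q_C(q_I) into its own profit: π_I = q_I(251 - q_I - (196 - q_I)/2) - 51q_I = (153 - (1/2)q_I)q_I - 51q_I.
Maximising: ∂π_I/∂q_I = 102 - q_I = 0, giving q_I = 102.
Then q_C = (196 - 102)/2 = 47.
Price P = 251 - 149 = 102.
Ionix's profit: (102 - 51)·102 = 5202.

5202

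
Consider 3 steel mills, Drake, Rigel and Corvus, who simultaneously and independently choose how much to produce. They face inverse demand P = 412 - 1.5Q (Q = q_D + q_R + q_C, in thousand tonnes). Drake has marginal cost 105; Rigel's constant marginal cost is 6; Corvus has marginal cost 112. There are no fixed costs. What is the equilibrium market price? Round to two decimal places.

Drake's profit: π_D = (412 - 1.5Q)q_D - (105q_D). Setting ∂π_D/∂q_D = 0: 307 - 3q_D - (3/2)(q_R + q_C) = 0.
Rigel's profit: π_R = (412 - 1.5Q)q_R - (6q_R). Setting ∂π_R/∂q_R = 0: 406 - 3q_R - (3/2)(q_D + q_C) = 0.
Corvus's profit: π_C = (412 - 1.5Q)q_C - (112q_C). Setting ∂π_C/∂q_C = 0: 300 - 3q_C - (3/2)(q_D + q_R) = 0.
Adding the 3 conditions: 1013 − 3Q − 3Q = 0, i.e. Q = 1013/6.
Back-substituting: q_D = (307 − 1013/4)/(3/2) = 215/6, q_R = (406 − 1013/4)/(3/2) = 611/6, q_C = (300 − 1013/4)/(3/2) = 187/6.
Total output Q = 1013/6, so price P = 412 - (3/2)·(1013/6) = 635/4.

158.75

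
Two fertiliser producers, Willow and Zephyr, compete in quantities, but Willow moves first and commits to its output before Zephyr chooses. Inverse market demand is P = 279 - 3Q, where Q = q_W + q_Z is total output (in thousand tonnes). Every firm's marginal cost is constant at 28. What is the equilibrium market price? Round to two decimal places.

90.75

The follower Zephyr best-responds to any q_W: π_Z = (279 - 3Q)q_Z - 28q_Z.
∂π_Z/∂q_Z = 251 - 3q_W - 6q_Z = 0 gives the reaction function q_Z = (251 - 3q_W)/6.
The leader anticipates this reaction. Substituting into P = 279 - 3Q gives P = 307/2 - (3/2)q_W, so π_W = (307/2 - (3/2)q_W)q_W - 28q_W.
Maximising: ∂π_W/∂q_W = 251/2 - 3q_W = 0, giving q_W = 251/6.
Then q_Z = (251 - 3·(251/6))/6 = 251/12.
Total output Q = 251/4, so price P = 279 - 3·(251/4) = 363/4.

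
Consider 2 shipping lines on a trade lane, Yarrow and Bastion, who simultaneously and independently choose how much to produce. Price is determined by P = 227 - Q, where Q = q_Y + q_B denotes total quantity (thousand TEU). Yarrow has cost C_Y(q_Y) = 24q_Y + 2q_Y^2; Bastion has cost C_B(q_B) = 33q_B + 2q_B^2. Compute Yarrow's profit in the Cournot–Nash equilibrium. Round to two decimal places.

Yarrow's profit: π_Y = (227 - Q)q_Y - (24q_Y + 2q_Y²). Setting ∂π_Y/∂q_Y = 0: 203 - 6q_Y - (q_B) = 0.
Bastion's profit: π_B = (227 - Q)q_B - (33q_B + 2q_B²). Setting ∂π_B/∂q_B = 0: 194 - 6q_B - (q_Y) = 0.
So q_Y = (203 - q_B)/6 and q_B = (194 - q_Y)/6.
Substituting one into the other gives q_Y = 1024/35 and q_B = 961/35.
Price P = 227 - 397/7 = 1192/7.
Yarrow's profit: (1192/7)·(1024/35) - 24·(1024/35) - 2(1024/35)² = 2567.9412.

2567.94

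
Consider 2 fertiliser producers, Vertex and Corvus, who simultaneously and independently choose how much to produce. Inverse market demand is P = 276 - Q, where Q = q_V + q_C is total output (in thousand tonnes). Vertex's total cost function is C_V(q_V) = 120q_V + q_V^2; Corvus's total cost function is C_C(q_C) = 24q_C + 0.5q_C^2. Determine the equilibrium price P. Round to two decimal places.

Vertex's profit: π_V = (276 - Q)q_V - (120q_V + q_V²). Setting ∂π_V/∂q_V = 0: 156 - 4q_V - (q_C) = 0.
Corvus's profit: π_C = (276 - Q)q_C - (24q_C + (1/2)q_C²). Setting ∂π_C/∂q_C = 0: 252 - 3q_C - (q_V) = 0.
Rearranging gives the reaction functions q_V = (156 - q_C)/4 and q_C = (252 - q_V)/3.
Solving the pair: q_V = 216/11, q_C = 852/11.
Total output Q = 1068/11, so price P = 276 - 1068/11 = 1968/11.

178.91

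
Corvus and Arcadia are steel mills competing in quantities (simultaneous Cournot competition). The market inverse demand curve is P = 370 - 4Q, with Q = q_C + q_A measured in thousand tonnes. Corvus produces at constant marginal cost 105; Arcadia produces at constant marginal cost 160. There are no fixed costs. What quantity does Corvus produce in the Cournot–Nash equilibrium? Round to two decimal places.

Corvus's profit: π_C = (370 - 4Q)q_C - (105q_C). Setting ∂π_C/∂q_C = 0: 265 - 8q_C - 4(q_A) = 0.
Arcadia's profit: π_A = (370 - 4Q)q_A - (160q_A). Setting ∂π_A/∂q_A = 0: 210 - 8q_A - 4(q_C) = 0.
So q_C = (265 - 4q_A)/8 and q_A = (210 - 4q_C)/8.
Solving the pair: q_C = 80/3, q_A = 155/12.

26.67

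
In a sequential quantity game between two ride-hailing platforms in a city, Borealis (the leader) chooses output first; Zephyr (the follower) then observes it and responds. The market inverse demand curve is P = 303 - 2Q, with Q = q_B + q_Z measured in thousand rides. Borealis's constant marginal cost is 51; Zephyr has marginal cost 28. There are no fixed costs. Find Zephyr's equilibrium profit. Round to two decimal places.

3220.03

Solve by backward induction. Given q_B, the follower Zephyr maximises π_Z = (303 - 2q_B - 2q_Z)q_Z - 28q_Z.
∂π_Z/∂q_Z = 275 - 2q_B - 4q_Z = 0 gives the reaction function q_Z = (275 - 2q_B)/4.
Borealis substitutes q_Z(q_B) into its own profit: π_B = q_B(303 - 2q_B - (275 - 2q_B)/2) - 51q_B = (331/2 - q_B)q_B - 51q_B.
Maximising: ∂π_B/∂q_B = 229/2 - 2q_B = 0, giving q_B = 229/4.
Then q_Z = (275 - 2·(229/4))/4 = 321/8.
Price P = 303 - 2·(779/8) = 433/4.
Zephyr's profit: (433/4 - 28)·(321/8) = 3220.0313.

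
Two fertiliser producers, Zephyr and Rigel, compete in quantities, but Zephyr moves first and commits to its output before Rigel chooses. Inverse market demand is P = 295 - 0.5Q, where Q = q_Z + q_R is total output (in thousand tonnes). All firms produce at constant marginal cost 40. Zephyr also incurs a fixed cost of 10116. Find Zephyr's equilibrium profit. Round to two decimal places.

The follower Rigel best-responds to any q_Z: π_R = (295 - 0.5Q)q_R - 40q_R.
Follower FOC: 255 - (1/2)q_Z - q_R = 0, so q_R(q_Z) = (255 - (1/2)q_Z).
Zephyr substitutes q_R(q_Z) into its own profit: π_Z = q_Z(295 - (1/2)q_Z - (255 - (1/2)q_Z)/2) - 40q_Z = (335/2 - (1/4)q_Z)q_Z - 40q_Z.
The leader's first-order condition 255/2 - (1/2)q_Z = 0 yields q_Z = 255.
Then q_R = (255 - (1/2)·255) = 255/2.
Price P = 295 - (1/2)·(765/2) = 415/4.
Zephyr's profit: (415/4 - 40)·255 - 10116 = 6140.2500.

6140.25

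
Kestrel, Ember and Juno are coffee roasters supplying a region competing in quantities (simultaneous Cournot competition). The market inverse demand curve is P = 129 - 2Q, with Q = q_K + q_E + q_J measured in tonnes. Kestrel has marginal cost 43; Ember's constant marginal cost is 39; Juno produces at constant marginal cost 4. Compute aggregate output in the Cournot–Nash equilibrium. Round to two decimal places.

Kestrel's profit: π_K = (129 - 2Q)q_K - (43q_K). Setting ∂π_K/∂q_K = 0: 86 - 4q_K - 2(q_E + q_J) = 0.
Ember's first-order condition: 90 - 4q_E - 2(q_K + q_J) = 0.
Juno's first-order condition: 125 - 4q_J - 2(q_K + q_E) = 0.
Adding the 3 conditions: 301 − 4Q − 4Q = 0, i.e. Q = 301/8.
Back-substituting: q_K = (86 − 301/4)/2 = 43/8, q_E = (90 − 301/4)/2 = 59/8, q_J = (125 − 301/4)/2 = 199/8.
Total output Q = 43/8 + 59/8 + 199/8 = 301/8.

37.63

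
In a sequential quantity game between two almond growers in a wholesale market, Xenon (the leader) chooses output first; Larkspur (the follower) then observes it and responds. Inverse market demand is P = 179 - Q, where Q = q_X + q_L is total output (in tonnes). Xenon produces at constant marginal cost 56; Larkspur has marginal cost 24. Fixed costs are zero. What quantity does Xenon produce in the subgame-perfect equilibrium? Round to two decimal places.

45.50

Solve by backward induction. Given q_X, the follower Larkspur maximises π_L = (179 - q_X - q_L)q_L - 24q_L.
∂π_L/∂q_L = 155 - q_X - 2q_L = 0 gives the reaction function q_L = (155 - q_X)/2.
Xenon substitutes q_L(q_X) into its own profit: π_X = q_X(179 - q_X - (155 - q_X)/2) - 56q_X = (203/2 - (1/2)q_X)q_X - 56q_X.
Maximising: ∂π_X/∂q_X = 91/2 - q_X = 0, giving q_X = 91/2.
Then q_L = (155 - 91/2)/2 = 219/4.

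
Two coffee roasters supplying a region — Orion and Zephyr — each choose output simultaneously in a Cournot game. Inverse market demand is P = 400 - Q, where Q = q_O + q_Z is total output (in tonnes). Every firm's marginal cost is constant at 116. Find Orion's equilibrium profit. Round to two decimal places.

8961.78

A representative firm's profit is π_i = q_i(400 - Q) - 116q_i.
Setting ∂π_i/∂q_i = 0 with rivals' quantities fixed: 284 - 2q_i - q_j = 0.
With identical firms every q_j equals q_i, so q_j = q_i and 284 = 3q_i, giving q_i = 284/3.
Price P = 400 - 568/3 = 632/3.
Orion's profit: (632/3 - 116)·(284/3) = 8961.7778.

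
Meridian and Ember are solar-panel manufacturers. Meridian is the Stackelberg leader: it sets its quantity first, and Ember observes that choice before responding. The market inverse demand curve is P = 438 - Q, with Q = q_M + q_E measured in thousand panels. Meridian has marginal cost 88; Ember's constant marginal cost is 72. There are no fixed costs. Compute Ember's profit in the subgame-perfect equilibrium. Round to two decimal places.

9900.25

The follower Ember best-responds to any q_M: π_E = (438 - Q)q_E - 72q_E.
∂π_E/∂q_E = 366 - q_M - 2q_E = 0 gives the reaction function q_E = (366 - q_M)/2.
Meridian substitutes q_E(q_M) into its own profit: π_M = q_M(438 - q_M - (366 - q_M)/2) - 88q_M = (255 - (1/2)q_M)q_M - 88q_M.
Leader FOC: 167 - q_M = 0, so q_M = 167.
Then q_E = (366 - 167)/2 = 199/2.
Price P = 438 - 533/2 = 343/2.
Ember's profit: (343/2 - 72)·(199/2) = 9900.2500.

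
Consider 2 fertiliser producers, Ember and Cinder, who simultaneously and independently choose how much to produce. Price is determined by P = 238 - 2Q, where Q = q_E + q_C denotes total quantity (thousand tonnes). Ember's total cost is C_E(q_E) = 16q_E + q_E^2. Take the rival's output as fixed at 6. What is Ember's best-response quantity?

With the rival's output fixed at 6, Ember's profit is π_E = (238 - 2·6 - 2q_E)q_E - (16q_E + q_E²) = (226 - 2q_E)q_E - (16q_E + q_E²).
∂π_E/∂q_E = 210 - 6q_E = 0, so q_E = 35.

35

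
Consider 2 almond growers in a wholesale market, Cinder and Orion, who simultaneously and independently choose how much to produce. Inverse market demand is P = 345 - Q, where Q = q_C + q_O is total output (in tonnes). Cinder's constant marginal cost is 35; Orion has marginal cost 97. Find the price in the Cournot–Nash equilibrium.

Cinder's profit: π_C = (345 - Q)q_C - (35q_C). Setting ∂π_C/∂q_C = 0: 310 - 2q_C - (q_O) = 0.
Orion's first-order condition: 248 - 2q_O - (q_C) = 0.
Rearranging gives the reaction functions q_C = (310 - q_O)/2 and q_O = (248 - q_C)/2.
Solving the pair: q_C = 124, q_O = 62.
Total output Q = 186, so price P = 345 - 186 = 159.

159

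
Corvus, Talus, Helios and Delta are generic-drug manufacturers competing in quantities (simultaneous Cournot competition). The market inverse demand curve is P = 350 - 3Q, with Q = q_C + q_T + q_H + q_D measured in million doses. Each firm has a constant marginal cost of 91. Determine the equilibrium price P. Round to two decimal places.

Each firm earns π_i = (350 - 3Q)q_i - 91q_i.
First-order condition (treating rivals' output as given): 259 - 6q_i - 3·Σ_{j≠i} q_j = 0.
By symmetry each firm produces the same amount; substituting Σ_{j≠i} q_j = 3q_i yields q_i = 259/15.
Total output Q = 1036/15, so price P = 350 - 3·(1036/15) = 714/5.

142.80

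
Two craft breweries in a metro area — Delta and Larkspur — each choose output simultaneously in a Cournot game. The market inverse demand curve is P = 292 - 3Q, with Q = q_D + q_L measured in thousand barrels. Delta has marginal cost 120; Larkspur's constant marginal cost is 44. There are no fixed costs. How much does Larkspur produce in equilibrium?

Delta's profit: π_D = (292 - 3Q)q_D - (120q_D). Setting ∂π_D/∂q_D = 0: 172 - 6q_D - 3(q_L) = 0.
Larkspur's profit: π_L = (292 - 3Q)q_L - (44q_L). Setting ∂π_L/∂q_L = 0: 248 - 6q_L - 3(q_D) = 0.
Rearranging gives the reaction functions q_D = (172 - 3q_L)/6 and q_L = (248 - 3q_D)/6.
Substituting one into the other gives q_D = 32/3 and q_L = 36.

36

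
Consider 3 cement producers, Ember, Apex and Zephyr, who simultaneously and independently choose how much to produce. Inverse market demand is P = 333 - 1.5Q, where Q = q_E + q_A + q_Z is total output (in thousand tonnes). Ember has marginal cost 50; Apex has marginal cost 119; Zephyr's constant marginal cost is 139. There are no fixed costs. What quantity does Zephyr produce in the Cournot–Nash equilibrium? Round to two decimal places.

Ember's profit: π_E = (333 - 1.5Q)q_E - (50q_E). Setting ∂π_E/∂q_E = 0: 283 - 3q_E - (3/2)(q_A + q_Z) = 0.
Apex's profit: π_A = (333 - 1.5Q)q_A - (119q_A). Setting ∂π_A/∂q_A = 0: 214 - 3q_A - (3/2)(q_E + q_Z) = 0.
Zephyr's first-order condition: 194 - 3q_Z - (3/2)(q_E + q_A) = 0.
Summing all 3 equations gives 691 − 6Q = 0, hence Q = 691/6.
Back-substituting: q_E = (283 − 691/4)/(3/2) = 147/2, q_A = (214 − 691/4)/(3/2) = 55/2, q_Z = (194 − 691/4)/(3/2) = 85/6.

14.17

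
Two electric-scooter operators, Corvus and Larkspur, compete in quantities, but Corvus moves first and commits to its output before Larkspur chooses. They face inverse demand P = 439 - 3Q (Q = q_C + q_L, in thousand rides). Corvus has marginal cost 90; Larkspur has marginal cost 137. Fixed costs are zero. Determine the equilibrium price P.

Solve by backward induction. Given q_C, the follower Larkspur maximises π_L = (439 - 3q_C - 3q_L)q_L - 137q_L.
Setting the follower's marginal profit to zero, 302 - 3q_C - 6q_L = 0, i.e. q_L = (302 - 3q_C)/6.
Corvus substitutes q_L(q_C) into its own profit: π_C = q_C(439 - 3q_C - (302 - 3q_C)/2) - 90q_C = (288 - (3/2)q_C)q_C - 90q_C.
The leader's first-order condition 198 - 3q_C = 0 yields q_C = 66.
Then q_L = (302 - 3·66)/6 = 52/3.
Total output Q = 250/3, so price P = 439 - 3·(250/3) = 189.

189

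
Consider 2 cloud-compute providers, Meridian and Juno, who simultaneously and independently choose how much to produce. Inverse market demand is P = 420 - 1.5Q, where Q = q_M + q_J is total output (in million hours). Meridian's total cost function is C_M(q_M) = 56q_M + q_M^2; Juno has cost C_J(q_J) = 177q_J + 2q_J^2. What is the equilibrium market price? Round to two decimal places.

Meridian's profit: π_M = (420 - 1.5Q)q_M - (56q_M + q_M²). Setting ∂π_M/∂q_M = 0: 364 - 5q_M - (3/2)(q_J) = 0.
Juno's first-order condition: 243 - 7q_J - (3/2)(q_M) = 0.
Best responses: q_M = (364 - (3/2)q_J)/5, q_J = (243 - (3/2)q_M)/7.
Solving the pair: q_M = 66.6718, q_J = 20.4275.
Total output Q = 87.0992, so price P = 420 - (3/2)·87.0992 = 289.3511.

289.35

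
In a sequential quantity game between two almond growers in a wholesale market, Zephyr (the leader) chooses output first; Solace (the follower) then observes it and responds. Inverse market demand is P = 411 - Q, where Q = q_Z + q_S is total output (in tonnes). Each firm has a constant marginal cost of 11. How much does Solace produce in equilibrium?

Solve by backward induction. Given q_Z, the follower Solace maximises π_S = (411 - q_Z - q_S)q_S - 11q_S.
∂π_S/∂q_S = 400 - q_Z - 2q_S = 0 gives the reaction function q_S = (400 - q_Z)/2.
Zephyr substitutes q_S(q_Z) into its own profit: π_Z = q_Z(411 - q_Z - (400 - q_Z)/2) - 11q_Z = (211 - (1/2)q_Z)q_Z - 11q_Z.
Maximising: ∂π_Z/∂q_Z = 200 - q_Z = 0, giving q_Z = 200.
Then q_S = (400 - 200)/2 = 100.

100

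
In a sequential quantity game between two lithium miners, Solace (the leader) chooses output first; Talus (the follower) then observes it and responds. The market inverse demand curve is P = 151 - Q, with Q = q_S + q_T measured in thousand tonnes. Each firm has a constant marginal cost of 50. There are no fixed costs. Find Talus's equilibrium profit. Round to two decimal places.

The follower Talus best-responds to any q_S: π_T = (151 - Q)q_T - 50q_T.
Follower FOC: 101 - q_S - 2q_T = 0, so q_T(q_S) = (101 - q_S)/2.
Solace substitutes q_T(q_S) into its own profit: π_S = q_S(151 - q_S - (101 - q_S)/2) - 50q_S = (201/2 - (1/2)q_S)q_S - 50q_S.
Maximising: ∂π_S/∂q_S = 101/2 - q_S = 0, giving q_S = 101/2.
Then q_T = (101 - 101/2)/2 = 101/4.
Price P = 151 - 303/4 = 301/4.
Talus's profit: (301/4 - 50)·(101/4) = 637.5625.

637.56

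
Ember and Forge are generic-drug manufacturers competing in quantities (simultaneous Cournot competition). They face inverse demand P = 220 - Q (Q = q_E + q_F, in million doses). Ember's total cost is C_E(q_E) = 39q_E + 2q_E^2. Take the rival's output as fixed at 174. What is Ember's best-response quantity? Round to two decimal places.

With the rival's output fixed at 174, Ember's profit is π_E = (220 - 174 - q_E)q_E - (39q_E + 2q_E²) = (46 - q_E)q_E - (39q_E + 2q_E²).
∂π_E/∂q_E = 7 - 6q_E = 0, so q_E = 7/6.

1.17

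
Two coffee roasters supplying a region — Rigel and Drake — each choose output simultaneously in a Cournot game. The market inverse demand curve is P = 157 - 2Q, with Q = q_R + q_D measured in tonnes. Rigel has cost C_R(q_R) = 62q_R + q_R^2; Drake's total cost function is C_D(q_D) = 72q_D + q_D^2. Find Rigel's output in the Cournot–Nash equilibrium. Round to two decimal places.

12.50

Rigel's profit: π_R = (157 - 2Q)q_R - (62q_R + q_R²). Setting ∂π_R/∂q_R = 0: 95 - 6q_R - 2(q_D) = 0.
Drake's profit: π_D = (157 - 2Q)q_D - (72q_D + q_D²). Setting ∂π_D/∂q_D = 0: 85 - 6q_D - 2(q_R) = 0.
Best responses: q_R = (95 - 2q_D)/6, q_D = (85 - 2q_R)/6.
Solving the pair: q_R = 25/2, q_D = 10.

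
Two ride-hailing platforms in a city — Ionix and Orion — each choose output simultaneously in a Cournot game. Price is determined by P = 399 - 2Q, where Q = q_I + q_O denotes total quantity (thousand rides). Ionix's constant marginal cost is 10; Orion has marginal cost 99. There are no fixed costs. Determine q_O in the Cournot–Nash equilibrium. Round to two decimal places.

35.17

Ionix's profit: π_I = (399 - 2Q)q_I - (10q_I). Setting ∂π_I/∂q_I = 0: 389 - 4q_I - 2(q_O) = 0.
Orion's first-order condition: 300 - 4q_O - 2(q_I) = 0.
Rearranging gives the reaction functions q_I = (389 - 2q_O)/4 and q_O = (300 - 2q_I)/4.
Solving the pair: q_I = 239/3, q_O = 211/6.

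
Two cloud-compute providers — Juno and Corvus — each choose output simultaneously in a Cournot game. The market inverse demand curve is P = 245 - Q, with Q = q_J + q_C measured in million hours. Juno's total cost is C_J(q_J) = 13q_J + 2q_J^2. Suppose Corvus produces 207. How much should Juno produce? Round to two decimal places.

With the rival's output fixed at 207, Juno's profit is π_J = (245 - 207 - q_J)q_J - (13q_J + 2q_J²) = (38 - q_J)q_J - (13q_J + 2q_J²).
∂π_J/∂q_J = 25 - 6q_J = 0, so q_J = 25/6.

4.17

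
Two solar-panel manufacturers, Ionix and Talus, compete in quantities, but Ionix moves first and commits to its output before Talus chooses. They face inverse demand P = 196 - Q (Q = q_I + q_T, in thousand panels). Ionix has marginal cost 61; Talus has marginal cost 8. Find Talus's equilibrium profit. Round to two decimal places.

The follower Talus best-responds to any q_I: π_T = (196 - Q)q_T - 8q_T.
∂π_T/∂q_T = 188 - q_I - 2q_T = 0 gives the reaction function q_T = (188 - q_I)/2.
The leader anticipates this reaction. Substituting into P = 196 - Q gives P = 102 - (1/2)q_I, so π_I = (102 - (1/2)q_I)q_I - 61q_I.
Leader FOC: 41 - q_I = 0, so q_I = 41.
Then q_T = (188 - 41)/2 = 147/2.
Price P = 196 - 229/2 = 163/2.
Talus's profit: (163/2 - 8)·(147/2) = 5402.2500.

5402.25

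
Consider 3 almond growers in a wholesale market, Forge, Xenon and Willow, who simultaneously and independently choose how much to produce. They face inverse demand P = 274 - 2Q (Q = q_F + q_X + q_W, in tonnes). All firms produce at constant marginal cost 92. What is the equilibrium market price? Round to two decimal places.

A representative firm's profit is π_i = q_i(274 - 2Q) - 92q_i.
Setting ∂π_i/∂q_i = 0 with rivals' quantities fixed: 182 - 4q_i - 2·Σ_{j≠i} q_j = 0.
By symmetry each firm produces the same amount; substituting Σ_{j≠i} q_j = 2q_i yields q_i = 182/8 = 91/4.
Total output Q = 273/4, so price P = 274 - 2·(273/4) = 275/2.

137.50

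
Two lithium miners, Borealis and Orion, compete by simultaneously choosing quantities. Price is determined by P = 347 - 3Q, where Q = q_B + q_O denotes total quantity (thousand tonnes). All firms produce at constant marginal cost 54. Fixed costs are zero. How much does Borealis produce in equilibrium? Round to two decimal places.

Each firm earns π_i = (347 - 3Q)q_i - 54q_i.
First-order condition (treating rivals' output as given): 293 - 6q_i - 3q_j = 0.
By symmetry each firm produces the same amount; substituting q_j = q_i yields q_i = 293/9.

32.56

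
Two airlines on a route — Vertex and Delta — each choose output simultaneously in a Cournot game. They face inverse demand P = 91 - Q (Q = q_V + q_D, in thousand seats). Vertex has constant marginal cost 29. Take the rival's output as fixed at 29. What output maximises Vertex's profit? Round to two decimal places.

16.50

With the rival's output fixed at 29, Vertex's profit is π_V = (91 - 29 - q_V)q_V - (29q_V) = (62 - q_V)q_V - (29q_V).
∂π_V/∂q_V = 33 - 2q_V = 0, so q_V = 33/2.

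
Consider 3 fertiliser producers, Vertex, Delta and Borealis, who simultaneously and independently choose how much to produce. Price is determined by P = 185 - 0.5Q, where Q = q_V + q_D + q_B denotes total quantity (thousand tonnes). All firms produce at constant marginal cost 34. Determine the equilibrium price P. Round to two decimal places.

71.75

A representative firm's profit is π_i = q_i(185 - 0.5Q) - 34q_i.
First-order condition (treating rivals' output as given): 151 - q_i - (1/2)·Σ_{j≠i} q_j = 0.
By symmetry each firm produces the same amount; substituting Σ_{j≠i} q_j = 2q_i yields q_i = 151/2.
Total output Q = 453/2, so price P = 185 - (1/2)·(453/2) = 287/4.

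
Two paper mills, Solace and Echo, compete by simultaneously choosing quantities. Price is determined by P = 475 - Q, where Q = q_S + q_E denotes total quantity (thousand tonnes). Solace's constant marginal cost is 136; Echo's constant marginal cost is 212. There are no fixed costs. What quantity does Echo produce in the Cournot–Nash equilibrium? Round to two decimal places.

62.33

Solace's profit: π_S = (475 - Q)q_S - (136q_S). Setting ∂π_S/∂q_S = 0: 339 - 2q_S - (q_E) = 0.
Echo's profit: π_E = (475 - Q)q_E - (212q_E). Setting ∂π_E/∂q_E = 0: 263 - 2q_E - (q_S) = 0.
Best responses: q_S = (339 - q_E)/2, q_E = (263 - q_S)/2.
Solving the pair: q_S = 415/3, q_E = 187/3.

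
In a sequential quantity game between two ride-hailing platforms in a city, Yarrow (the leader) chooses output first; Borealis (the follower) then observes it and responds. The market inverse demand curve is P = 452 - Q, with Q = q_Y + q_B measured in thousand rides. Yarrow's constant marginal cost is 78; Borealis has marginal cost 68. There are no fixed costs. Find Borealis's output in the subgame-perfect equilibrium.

101

Solve by backward induction. Given q_Y, the follower Borealis maximises π_B = (452 - q_Y - q_B)q_B - 68q_B.
Follower FOC: 384 - q_Y - 2q_B = 0, so q_B(q_Y) = (384 - q_Y)/2.
The leader anticipates this reaction. Substituting into P = 452 - Q gives P = 260 - (1/2)q_Y, so π_Y = (260 - (1/2)q_Y)q_Y - 78q_Y.
Maximising: ∂π_Y/∂q_Y = 182 - q_Y = 0, giving q_Y = 182.
Then q_B = (384 - 182)/2 = 101.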